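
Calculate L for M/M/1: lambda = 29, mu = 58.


rho = 29/58; L = rho/(1-rho) = 1.0

1.0


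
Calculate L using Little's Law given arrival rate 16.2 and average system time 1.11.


L = lambda * W = 16.2 * 1.11 = 17.98

17.98


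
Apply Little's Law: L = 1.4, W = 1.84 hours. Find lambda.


lambda = L / W = 1.4 / 1.84 = 0.76 per hour

0.76 per hour


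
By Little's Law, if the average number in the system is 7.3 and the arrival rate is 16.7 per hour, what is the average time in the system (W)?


W = L / lambda = 7.3 / 16.7 = 0.4371 hours

0.4371 hours


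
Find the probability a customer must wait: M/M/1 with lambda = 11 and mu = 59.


P(wait) = rho = lambda/mu = 11/59 = 0.1864

0.1864


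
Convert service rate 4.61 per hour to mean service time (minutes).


Mean service time = 60/mu = 60/4.61 = 13.02 minutes

13.02 minutes


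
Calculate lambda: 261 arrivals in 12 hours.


lambda = total arrivals / time = 261 / 12 = 21.75 per hour

21.75 per hour


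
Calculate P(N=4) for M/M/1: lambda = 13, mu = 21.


rho = 13/21; P(n) = (1-rho)*rho^n = (1-13/21)*(13/21)^4 = 0.0559

0.0559


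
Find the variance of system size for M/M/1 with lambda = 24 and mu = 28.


rho = 24/28; Var(N) = rho/(1-rho)^2 = 42.0

42.0


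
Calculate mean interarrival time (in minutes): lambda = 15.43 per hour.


Mean interarrival time = 60/lambda = 60/15.43 = 3.89 minutes

3.89 minutes


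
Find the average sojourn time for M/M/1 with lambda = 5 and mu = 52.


W = 1/(mu - lambda) = 1/(52 - 5) = 0.0213 hours

0.0213 hours


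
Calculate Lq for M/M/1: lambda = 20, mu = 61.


rho = 20/61; Lq = rho^2/(1-rho) = 0.16

0.16


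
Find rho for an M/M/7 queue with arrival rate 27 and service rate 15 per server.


rho = lambda/(c*mu) = 27/(7*15) = 0.2571

0.2571


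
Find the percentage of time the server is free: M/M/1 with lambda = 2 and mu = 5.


Idle fraction = (1 - rho) * 100 = (1 - 2/5) * 100 = 60.0%

60.0%


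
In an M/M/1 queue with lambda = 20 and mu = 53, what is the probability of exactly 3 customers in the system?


rho = 20/53; P(n) = (1-rho)*rho^n = (1-20/53)*(20/53)^3 = 0.0335

0.0335


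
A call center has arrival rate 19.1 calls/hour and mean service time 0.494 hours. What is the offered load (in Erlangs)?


Offered load a = lambda * E[S] = 19.1 * 0.494 = 9.44 Erlangs

9.44 Erlangs


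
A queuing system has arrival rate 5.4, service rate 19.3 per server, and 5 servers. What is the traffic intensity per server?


rho = lambda / (c * mu) = 5.4 / (5 * 19.3) = 0.056

0.056


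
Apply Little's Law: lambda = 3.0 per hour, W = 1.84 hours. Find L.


L = lambda * W = 3.0 * 1.84 = 5.52

5.52


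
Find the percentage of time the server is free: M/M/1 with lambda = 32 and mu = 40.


Idle fraction = (1 - rho) * 100 = (1 - 32/40) * 100 = 20.0%

20.0%


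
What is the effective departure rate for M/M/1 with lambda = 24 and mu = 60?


For a stable queue (lambda < mu), throughput = lambda = 24 per hour

24 per hour


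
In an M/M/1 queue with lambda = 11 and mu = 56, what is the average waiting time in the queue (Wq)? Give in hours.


rho = 11/56; Wq = rho/(mu - lambda) = 0.0044 hours

0.0044 hours


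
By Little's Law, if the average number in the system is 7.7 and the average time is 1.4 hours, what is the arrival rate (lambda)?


lambda = L / W = 7.7 / 1.4 = 5.5 per hour

5.5 per hour


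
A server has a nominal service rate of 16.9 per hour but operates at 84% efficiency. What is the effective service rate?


Effective rate = mu * efficiency = 16.9 * 0.84 = 14.2 per hour

14.2 per hour


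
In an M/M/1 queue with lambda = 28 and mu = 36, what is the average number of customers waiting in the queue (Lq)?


rho = 28/36; Lq = rho^2/(1-rho) = 2.72

2.72


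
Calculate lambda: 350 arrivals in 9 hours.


lambda = total arrivals / time = 350 / 9 = 38.89 per hour

38.89 per hour


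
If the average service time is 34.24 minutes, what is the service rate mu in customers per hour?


mu = 60 / avg_service_time = 60 / 34.24 = 1.75 per hour

1.75 per hour


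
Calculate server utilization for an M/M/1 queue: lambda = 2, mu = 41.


rho = lambda/mu = 2/41 = 0.0488

0.0488


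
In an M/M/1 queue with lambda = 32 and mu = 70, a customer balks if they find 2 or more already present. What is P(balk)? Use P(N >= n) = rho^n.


P(N >= 2) = rho^2 = (32/70)^2 = 0.209

0.209


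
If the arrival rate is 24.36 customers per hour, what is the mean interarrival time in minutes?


Mean interarrival time = 60/lambda = 60/24.36 = 2.46 minutes

2.46 minutes


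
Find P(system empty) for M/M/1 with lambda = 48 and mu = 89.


P0 = 1 - rho = 1 - 48/89 = 0.4607

0.4607


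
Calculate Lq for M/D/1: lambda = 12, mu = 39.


M/D/1: Lq = rho^2 / (2*(1-rho)) where rho = 12/39; Lq = 0.07

0.07


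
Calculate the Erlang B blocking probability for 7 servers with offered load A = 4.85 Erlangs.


B(N,A) = (A^N/N!) / sum(A^k/k!, k=0..N) with N=7, A=4.85 = 0.1112

0.1112


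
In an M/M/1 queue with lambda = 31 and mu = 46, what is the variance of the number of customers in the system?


rho = 31/46; Var(N) = rho/(1-rho)^2 = 6.34

6.34


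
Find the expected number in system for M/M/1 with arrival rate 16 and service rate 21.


rho = 16/21; L = rho/(1-rho) = 3.2

3.2


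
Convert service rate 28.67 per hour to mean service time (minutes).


Mean service time = 60/mu = 60/28.67 = 2.09 minutes

2.09 minutes


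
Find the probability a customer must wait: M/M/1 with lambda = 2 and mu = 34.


P(wait) = rho = lambda/mu = 2/34 = 0.0588

0.0588


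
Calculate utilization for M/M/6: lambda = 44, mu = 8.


rho = lambda/(c*mu) = 44/(6*8) = 0.9167

0.9167


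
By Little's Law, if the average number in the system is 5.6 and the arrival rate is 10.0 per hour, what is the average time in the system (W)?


W = L / lambda = 5.6 / 10.0 = 0.56 hours

0.56 hours


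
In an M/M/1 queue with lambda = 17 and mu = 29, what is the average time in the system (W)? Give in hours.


W = 1/(mu - lambda) = 1/(29 - 17) = 0.0833 hours

0.0833 hours


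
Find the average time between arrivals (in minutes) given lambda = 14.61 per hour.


Mean interarrival time = 60/lambda = 60/14.61 = 4.11 minutes

4.11 minutes


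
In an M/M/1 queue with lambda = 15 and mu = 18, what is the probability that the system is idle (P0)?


P0 = 1 - rho = 1 - 15/18 = 0.1667

0.1667


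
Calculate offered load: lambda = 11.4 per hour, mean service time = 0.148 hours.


Offered load a = lambda * E[S] = 11.4 * 0.148 = 1.69 Erlangs

1.69 Erlangs


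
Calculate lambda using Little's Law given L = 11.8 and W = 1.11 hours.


lambda = L / W = 11.8 / 1.11 = 10.63 per hour

10.63 per hour


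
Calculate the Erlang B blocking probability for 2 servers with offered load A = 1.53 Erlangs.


B(N,A) = (A^N/N!) / sum(A^k/k!, k=0..N) with N=2, A=1.53 = 0.3163

0.3163


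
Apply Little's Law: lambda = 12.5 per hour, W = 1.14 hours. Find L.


L = lambda * W = 12.5 * 1.14 = 14.25

14.25


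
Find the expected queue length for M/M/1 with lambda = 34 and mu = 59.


rho = 34/59; Lq = rho^2/(1-rho) = 0.78

0.78


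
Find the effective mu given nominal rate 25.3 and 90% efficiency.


Effective rate = mu * efficiency = 25.3 * 0.9 = 22.77 per hour

22.77 per hour


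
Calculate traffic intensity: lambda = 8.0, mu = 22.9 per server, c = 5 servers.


rho = lambda / (c * mu) = 8.0 / (5 * 22.9) = 0.0699

0.0699


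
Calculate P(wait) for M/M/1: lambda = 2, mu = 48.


P(wait) = rho = lambda/mu = 2/48 = 0.0417

0.0417


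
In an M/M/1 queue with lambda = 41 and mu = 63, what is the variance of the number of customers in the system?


rho = 41/63; Var(N) = rho/(1-rho)^2 = 5.34

5.34


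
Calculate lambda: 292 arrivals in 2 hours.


lambda = total arrivals / time = 292 / 2 = 146.0 per hour

146.0 per hour


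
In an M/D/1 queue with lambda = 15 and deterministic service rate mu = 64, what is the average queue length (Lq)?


M/D/1: Lq = rho^2 / (2*(1-rho)) where rho = 15/64; Lq = 0.04

0.04


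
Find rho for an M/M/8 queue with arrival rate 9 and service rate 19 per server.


rho = lambda/(c*mu) = 9/(8*19) = 0.0592

0.0592


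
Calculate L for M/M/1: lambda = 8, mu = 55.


rho = 8/55; L = rho/(1-rho) = 0.17

0.17


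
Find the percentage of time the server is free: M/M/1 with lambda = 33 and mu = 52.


Idle fraction = (1 - rho) * 100 = (1 - 33/52) * 100 = 36.5%

36.5%


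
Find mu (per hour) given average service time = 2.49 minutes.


mu = 60 / avg_service_time = 60 / 2.49 = 24.1 per hour

24.1 per hour


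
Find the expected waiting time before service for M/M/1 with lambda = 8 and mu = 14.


rho = 8/14; Wq = rho/(mu - lambda) = 0.0952 hours

0.0952 hours


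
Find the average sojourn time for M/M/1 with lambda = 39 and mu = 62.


W = 1/(mu - lambda) = 1/(62 - 39) = 0.0435 hours

0.0435 hours


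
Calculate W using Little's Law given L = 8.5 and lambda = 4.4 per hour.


W = L / lambda = 8.5 / 4.4 = 1.9318 hours

1.9318 hours


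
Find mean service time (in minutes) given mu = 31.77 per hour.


Mean service time = 60/mu = 60/31.77 = 1.89 minutes

1.89 minutes


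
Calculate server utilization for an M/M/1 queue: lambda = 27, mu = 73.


rho = lambda/mu = 27/73 = 0.3699

0.3699


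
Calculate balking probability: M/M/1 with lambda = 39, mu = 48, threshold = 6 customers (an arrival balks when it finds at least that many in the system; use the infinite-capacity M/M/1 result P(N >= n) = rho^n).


P(N >= 6) = rho^6 = (39/48)^6 = 0.2877

0.2877


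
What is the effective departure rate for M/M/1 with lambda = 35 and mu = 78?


For a stable queue (lambda < mu), throughput = lambda = 35 per hour

35 per hour


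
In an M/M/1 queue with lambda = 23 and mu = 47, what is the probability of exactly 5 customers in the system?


rho = 23/47; P(n) = (1-rho)*rho^n = (1-23/47)*(23/47)^5 = 0.0143

0.0143


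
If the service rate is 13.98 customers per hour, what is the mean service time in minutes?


Mean service time = 60/mu = 60/13.98 = 4.29 minutes

4.29 minutes


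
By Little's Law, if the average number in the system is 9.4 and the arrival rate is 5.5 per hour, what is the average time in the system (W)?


W = L / lambda = 9.4 / 5.5 = 1.7091 hours

1.7091 hours


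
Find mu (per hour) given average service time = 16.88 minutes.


mu = 60 / avg_service_time = 60 / 16.88 = 3.55 per hour

3.55 per hour


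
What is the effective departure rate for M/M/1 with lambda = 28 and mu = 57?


For a stable queue (lambda < mu), throughput = lambda = 28 per hour

28 per hour


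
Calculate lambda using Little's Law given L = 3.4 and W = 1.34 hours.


lambda = L / W = 3.4 / 1.34 = 2.54 per hour

2.54 per hour


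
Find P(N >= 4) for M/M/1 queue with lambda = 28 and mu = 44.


P(N >= 4) = rho^4 = (28/44)^4 = 0.164

0.164


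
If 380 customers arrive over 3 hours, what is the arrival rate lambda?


lambda = total arrivals / time = 380 / 3 = 126.67 per hour

126.67 per hour


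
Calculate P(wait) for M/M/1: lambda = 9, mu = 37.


P(wait) = rho = lambda/mu = 9/37 = 0.2432

0.2432


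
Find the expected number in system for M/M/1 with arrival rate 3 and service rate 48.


rho = 3/48; L = rho/(1-rho) = 0.07

0.07


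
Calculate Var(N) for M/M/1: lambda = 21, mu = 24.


rho = 21/24; Var(N) = rho/(1-rho)^2 = 56.0

56.0


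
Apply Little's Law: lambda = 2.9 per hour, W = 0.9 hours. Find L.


L = lambda * W = 2.9 * 0.9 = 2.61

2.61


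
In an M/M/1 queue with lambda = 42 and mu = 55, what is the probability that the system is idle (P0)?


P0 = 1 - rho = 1 - 42/55 = 0.2364

0.2364


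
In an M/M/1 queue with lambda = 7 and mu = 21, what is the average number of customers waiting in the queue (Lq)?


rho = 7/21; Lq = rho^2/(1-rho) = 0.17

0.17


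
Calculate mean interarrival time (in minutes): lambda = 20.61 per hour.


Mean interarrival time = 60/lambda = 60/20.61 = 2.91 minutes

2.91 minutes


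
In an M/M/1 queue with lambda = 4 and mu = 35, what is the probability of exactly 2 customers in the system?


rho = 4/35; P(n) = (1-rho)*rho^n = (1-4/35)*(4/35)^2 = 0.0116

0.0116


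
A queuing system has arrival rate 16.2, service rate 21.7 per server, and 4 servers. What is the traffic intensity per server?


rho = lambda / (c * mu) = 16.2 / (4 * 21.7) = 0.1866

0.1866


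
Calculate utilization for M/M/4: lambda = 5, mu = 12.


rho = lambda/(c*mu) = 5/(4*12) = 0.1042

0.1042


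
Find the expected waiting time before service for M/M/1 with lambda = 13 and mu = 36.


rho = 13/36; Wq = rho/(mu - lambda) = 0.0157 hours

0.0157 hours


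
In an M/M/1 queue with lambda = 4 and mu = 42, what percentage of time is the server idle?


Idle fraction = (1 - rho) * 100 = (1 - 4/42) * 100 = 90.5%

90.5%


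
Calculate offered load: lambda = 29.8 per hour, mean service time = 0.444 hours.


Offered load a = lambda * E[S] = 29.8 * 0.444 = 13.23 Erlangs

13.23 Erlangs


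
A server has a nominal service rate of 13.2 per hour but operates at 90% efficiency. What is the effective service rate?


Effective rate = mu * efficiency = 13.2 * 0.9 = 11.88 per hour

11.88 per hour


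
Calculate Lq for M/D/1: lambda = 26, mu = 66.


M/D/1: Lq = rho^2 / (2*(1-rho)) where rho = 26/66; Lq = 0.13

0.13


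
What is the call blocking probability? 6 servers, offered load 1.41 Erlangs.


B(N,A) = (A^N/N!) / sum(A^k/k!, k=0..N) with N=6, A=1.41 = 0.0027

0.0027


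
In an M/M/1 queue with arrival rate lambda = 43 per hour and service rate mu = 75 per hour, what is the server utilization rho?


rho = lambda/mu = 43/75 = 0.5733

0.5733


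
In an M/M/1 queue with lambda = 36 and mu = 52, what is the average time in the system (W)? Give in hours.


W = 1/(mu - lambda) = 1/(52 - 36) = 0.0625 hours

0.0625 hours


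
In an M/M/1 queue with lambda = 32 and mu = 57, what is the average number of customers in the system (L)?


rho = 32/57; L = rho/(1-rho) = 1.28

1.28


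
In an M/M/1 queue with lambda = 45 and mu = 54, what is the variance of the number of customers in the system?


rho = 45/54; Var(N) = rho/(1-rho)^2 = 30.0

30.0


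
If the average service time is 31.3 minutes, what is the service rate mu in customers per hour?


mu = 60 / avg_service_time = 60 / 31.3 = 1.92 per hour

1.92 per hour


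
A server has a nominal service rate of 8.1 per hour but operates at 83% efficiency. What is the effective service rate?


Effective rate = mu * efficiency = 8.1 * 0.83 = 6.72 per hour

6.72 per hour


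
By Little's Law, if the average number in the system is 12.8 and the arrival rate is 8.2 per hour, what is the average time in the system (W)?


W = L / lambda = 12.8 / 8.2 = 1.561 hours

1.561 hours


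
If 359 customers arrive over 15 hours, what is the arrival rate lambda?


lambda = total arrivals / time = 359 / 15 = 23.93 per hour

23.93 per hour


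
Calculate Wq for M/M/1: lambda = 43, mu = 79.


rho = 43/79; Wq = rho/(mu - lambda) = 0.0151 hours

0.0151 hours


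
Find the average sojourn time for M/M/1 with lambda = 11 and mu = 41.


W = 1/(mu - lambda) = 1/(41 - 11) = 0.0333 hours

0.0333 hours


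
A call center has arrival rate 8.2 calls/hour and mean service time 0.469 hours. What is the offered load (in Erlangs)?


Offered load a = lambda * E[S] = 8.2 * 0.469 = 3.85 Erlangs

3.85 Erlangs


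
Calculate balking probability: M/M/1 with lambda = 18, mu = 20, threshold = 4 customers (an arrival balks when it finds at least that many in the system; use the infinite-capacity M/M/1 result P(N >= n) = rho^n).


P(N >= 4) = rho^4 = (18/20)^4 = 0.6561

0.6561


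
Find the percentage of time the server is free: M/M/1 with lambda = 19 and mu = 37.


Idle fraction = (1 - rho) * 100 = (1 - 19/37) * 100 = 48.6%

48.6%


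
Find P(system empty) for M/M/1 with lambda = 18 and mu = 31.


P0 = 1 - rho = 1 - 18/31 = 0.4194

0.4194


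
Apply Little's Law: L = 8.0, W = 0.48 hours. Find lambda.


lambda = L / W = 8.0 / 0.48 = 16.67 per hour

16.67 per hour


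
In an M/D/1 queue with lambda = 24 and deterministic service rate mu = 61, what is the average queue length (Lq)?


M/D/1: Lq = rho^2 / (2*(1-rho)) where rho = 24/61; Lq = 0.13

0.13


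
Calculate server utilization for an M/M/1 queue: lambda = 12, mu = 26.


rho = lambda/mu = 12/26 = 0.4615

0.4615


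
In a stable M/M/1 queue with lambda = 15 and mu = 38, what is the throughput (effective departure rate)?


For a stable queue (lambda < mu), throughput = lambda = 15 per hour

15 per hour


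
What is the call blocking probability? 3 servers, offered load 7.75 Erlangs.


B(N,A) = (A^N/N!) / sum(A^k/k!, k=0..N) with N=3, A=7.75 = 0.6667

0.6667


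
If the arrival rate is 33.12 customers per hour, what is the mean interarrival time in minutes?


Mean interarrival time = 60/lambda = 60/33.12 = 1.81 minutes

1.81 minutes


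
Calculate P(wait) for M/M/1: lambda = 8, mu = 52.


P(wait) = rho = lambda/mu = 8/52 = 0.1538

0.1538


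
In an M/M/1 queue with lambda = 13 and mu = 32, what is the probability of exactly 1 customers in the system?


rho = 13/32; P(n) = (1-rho)*rho^n = (1-13/32)*(13/32)^1 = 0.2412

0.2412


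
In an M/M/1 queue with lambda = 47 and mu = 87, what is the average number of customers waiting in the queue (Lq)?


rho = 47/87; Lq = rho^2/(1-rho) = 0.63

0.63


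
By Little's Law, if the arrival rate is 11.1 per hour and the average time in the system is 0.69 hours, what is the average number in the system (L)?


L = lambda * W = 11.1 * 0.69 = 7.66

7.66


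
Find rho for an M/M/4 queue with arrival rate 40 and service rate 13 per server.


rho = lambda/(c*mu) = 40/(4*13) = 0.7692

0.7692


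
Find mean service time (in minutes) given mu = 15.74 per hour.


Mean service time = 60/mu = 60/15.74 = 3.81 minutes

3.81 minutes


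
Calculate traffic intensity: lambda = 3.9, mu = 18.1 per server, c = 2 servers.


rho = lambda / (c * mu) = 3.9 / (2 * 18.1) = 0.1077

0.1077


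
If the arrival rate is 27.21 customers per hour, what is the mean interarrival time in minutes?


Mean interarrival time = 60/lambda = 60/27.21 = 2.21 minutes

2.21 minutes


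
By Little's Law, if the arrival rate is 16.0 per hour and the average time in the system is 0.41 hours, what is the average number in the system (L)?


L = lambda * W = 16.0 * 0.41 = 6.56

6.56


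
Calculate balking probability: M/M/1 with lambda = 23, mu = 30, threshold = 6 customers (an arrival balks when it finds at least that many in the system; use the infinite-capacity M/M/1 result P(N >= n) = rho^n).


P(N >= 6) = rho^6 = (23/30)^6 = 0.2031

0.2031


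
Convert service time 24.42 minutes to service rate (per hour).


mu = 60 / avg_service_time = 60 / 24.42 = 2.46 per hour

2.46 per hour


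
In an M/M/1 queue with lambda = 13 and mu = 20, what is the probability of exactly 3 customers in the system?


rho = 13/20; P(n) = (1-rho)*rho^n = (1-13/20)*(13/20)^3 = 0.0961

0.0961


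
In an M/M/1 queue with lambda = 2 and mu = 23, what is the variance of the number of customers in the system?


rho = 2/23; Var(N) = rho/(1-rho)^2 = 0.1

0.1


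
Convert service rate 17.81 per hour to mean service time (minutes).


Mean service time = 60/mu = 60/17.81 = 3.37 minutes

3.37 minutes


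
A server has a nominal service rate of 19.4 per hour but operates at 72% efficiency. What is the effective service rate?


Effective rate = mu * efficiency = 19.4 * 0.72 = 13.97 per hour

13.97 per hour


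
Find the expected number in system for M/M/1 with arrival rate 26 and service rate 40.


rho = 26/40; L = rho/(1-rho) = 1.86

1.86


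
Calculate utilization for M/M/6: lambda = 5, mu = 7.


rho = lambda/(c*mu) = 5/(6*7) = 0.119

0.119


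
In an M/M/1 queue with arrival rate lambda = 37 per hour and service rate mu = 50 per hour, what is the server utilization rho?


rho = lambda/mu = 37/50 = 0.74

0.74


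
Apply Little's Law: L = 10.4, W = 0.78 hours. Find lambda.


lambda = L / W = 10.4 / 0.78 = 13.33 per hour

13.33 per hour


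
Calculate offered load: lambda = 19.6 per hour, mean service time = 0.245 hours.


Offered load a = lambda * E[S] = 19.6 * 0.245 = 4.8 Erlangs

4.8 Erlangs


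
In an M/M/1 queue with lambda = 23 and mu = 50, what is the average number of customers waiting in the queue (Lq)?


rho = 23/50; Lq = rho^2/(1-rho) = 0.39

0.39


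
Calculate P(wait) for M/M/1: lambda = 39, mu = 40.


P(wait) = rho = lambda/mu = 39/40 = 0.975

0.975


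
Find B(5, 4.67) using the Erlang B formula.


B(N,A) = (A^N/N!) / sum(A^k/k!, k=0..N) with N=5, A=4.67 = 0.2575

0.2575


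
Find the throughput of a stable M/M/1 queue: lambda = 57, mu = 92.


For a stable queue (lambda < mu), throughput = lambda = 57 per hour

57 per hour


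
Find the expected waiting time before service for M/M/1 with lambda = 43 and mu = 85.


rho = 43/85; Wq = rho/(mu - lambda) = 0.012 hours

0.012 hours


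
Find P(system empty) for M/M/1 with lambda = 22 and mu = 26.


P0 = 1 - rho = 1 - 22/26 = 0.1538

0.1538


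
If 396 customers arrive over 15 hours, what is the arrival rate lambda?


lambda = total arrivals / time = 396 / 15 = 26.4 per hour

26.4 per hour


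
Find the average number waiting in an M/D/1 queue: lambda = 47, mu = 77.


M/D/1: Lq = rho^2 / (2*(1-rho)) where rho = 47/77; Lq = 0.48

0.48


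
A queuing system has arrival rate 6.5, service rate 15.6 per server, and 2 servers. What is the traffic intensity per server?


rho = lambda / (c * mu) = 6.5 / (2 * 15.6) = 0.2083

0.2083


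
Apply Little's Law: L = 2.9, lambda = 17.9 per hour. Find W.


W = L / lambda = 2.9 / 17.9 = 0.162 hours

0.162 hours


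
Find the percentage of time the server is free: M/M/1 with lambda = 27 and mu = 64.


Idle fraction = (1 - rho) * 100 = (1 - 27/64) * 100 = 57.8%

57.8%


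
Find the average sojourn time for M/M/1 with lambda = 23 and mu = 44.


W = 1/(mu - lambda) = 1/(44 - 23) = 0.0476 hours

0.0476 hours


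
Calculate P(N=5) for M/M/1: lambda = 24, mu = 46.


rho = 24/46; P(n) = (1-rho)*rho^n = (1-24/46)*(24/46)^5 = 0.0185

0.0185


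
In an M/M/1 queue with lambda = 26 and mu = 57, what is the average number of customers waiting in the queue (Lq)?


rho = 26/57; Lq = rho^2/(1-rho) = 0.38

0.38


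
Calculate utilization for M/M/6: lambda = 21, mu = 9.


rho = lambda/(c*mu) = 21/(6*9) = 0.3889

0.3889


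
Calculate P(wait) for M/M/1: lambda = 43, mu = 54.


P(wait) = rho = lambda/mu = 43/54 = 0.7963

0.7963


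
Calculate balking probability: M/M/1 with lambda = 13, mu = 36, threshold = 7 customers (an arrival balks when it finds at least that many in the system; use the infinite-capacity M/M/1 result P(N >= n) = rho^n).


P(N >= 7) = rho^7 = (13/36)^7 = 0.0008

0.0008


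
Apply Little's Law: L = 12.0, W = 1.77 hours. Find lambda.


lambda = L / W = 12.0 / 1.77 = 6.78 per hour

6.78 per hour


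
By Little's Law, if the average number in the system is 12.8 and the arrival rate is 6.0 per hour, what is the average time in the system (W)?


W = L / lambda = 12.8 / 6.0 = 2.1333 hours

2.1333 hours


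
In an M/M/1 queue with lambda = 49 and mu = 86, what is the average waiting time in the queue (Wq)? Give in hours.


rho = 49/86; Wq = rho/(mu - lambda) = 0.0154 hours

0.0154 hours


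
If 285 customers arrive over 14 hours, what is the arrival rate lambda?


lambda = total arrivals / time = 285 / 14 = 20.36 per hour

20.36 per hour


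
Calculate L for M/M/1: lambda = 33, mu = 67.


rho = 33/67; L = rho/(1-rho) = 0.97

0.97


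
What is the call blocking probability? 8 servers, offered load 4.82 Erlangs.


B(N,A) = (A^N/N!) / sum(A^k/k!, k=0..N) with N=8, A=4.82 = 0.0618

0.0618


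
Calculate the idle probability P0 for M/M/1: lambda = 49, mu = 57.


P0 = 1 - rho = 1 - 49/57 = 0.1404

0.1404


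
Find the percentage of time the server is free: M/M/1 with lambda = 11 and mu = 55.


Idle fraction = (1 - rho) * 100 = (1 - 11/55) * 100 = 80.0%

80.0%


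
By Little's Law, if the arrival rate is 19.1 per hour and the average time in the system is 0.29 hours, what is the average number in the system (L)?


L = lambda * W = 19.1 * 0.29 = 5.54

5.54


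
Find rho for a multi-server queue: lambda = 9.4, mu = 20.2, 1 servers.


rho = lambda / (c * mu) = 9.4 / (1 * 20.2) = 0.4653

0.4653


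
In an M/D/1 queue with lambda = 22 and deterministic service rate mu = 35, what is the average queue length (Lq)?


M/D/1: Lq = rho^2 / (2*(1-rho)) where rho = 22/35; Lq = 0.53

0.53


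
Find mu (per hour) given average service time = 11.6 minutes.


mu = 60 / avg_service_time = 60 / 11.6 = 5.17 per hour

5.17 per hour


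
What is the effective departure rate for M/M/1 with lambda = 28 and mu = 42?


For a stable queue (lambda < mu), throughput = lambda = 28 per hour

28 per hour


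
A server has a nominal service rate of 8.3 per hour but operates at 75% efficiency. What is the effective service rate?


Effective rate = mu * efficiency = 8.3 * 0.75 = 6.23 per hour

6.23 per hour


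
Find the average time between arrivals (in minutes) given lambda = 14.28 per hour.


Mean interarrival time = 60/lambda = 60/14.28 = 4.2 minutes

4.2 minutes


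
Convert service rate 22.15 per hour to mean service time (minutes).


Mean service time = 60/mu = 60/22.15 = 2.71 minutes

2.71 minutes


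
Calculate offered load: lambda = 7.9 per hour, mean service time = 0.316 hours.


Offered load a = lambda * E[S] = 7.9 * 0.316 = 2.5 Erlangs

2.5 Erlangs


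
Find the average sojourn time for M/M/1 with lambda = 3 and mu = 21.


W = 1/(mu - lambda) = 1/(21 - 3) = 0.0556 hours

0.0556 hours


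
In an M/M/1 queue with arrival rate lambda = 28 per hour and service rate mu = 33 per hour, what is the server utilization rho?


rho = lambda/mu = 28/33 = 0.8485

0.8485


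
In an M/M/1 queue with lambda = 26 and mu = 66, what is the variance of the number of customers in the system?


rho = 26/66; Var(N) = rho/(1-rho)^2 = 1.07

1.07


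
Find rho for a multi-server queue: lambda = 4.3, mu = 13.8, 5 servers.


rho = lambda / (c * mu) = 4.3 / (5 * 13.8) = 0.0623

0.0623


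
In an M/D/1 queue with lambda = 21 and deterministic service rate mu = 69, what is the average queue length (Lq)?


M/D/1: Lq = rho^2 / (2*(1-rho)) where rho = 21/69; Lq = 0.07

0.07


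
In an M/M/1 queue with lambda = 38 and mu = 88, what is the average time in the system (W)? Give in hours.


W = 1/(mu - lambda) = 1/(88 - 38) = 0.02 hours

0.02 hours


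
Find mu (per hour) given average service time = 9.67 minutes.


mu = 60 / avg_service_time = 60 / 9.67 = 6.2 per hour

6.2 per hour


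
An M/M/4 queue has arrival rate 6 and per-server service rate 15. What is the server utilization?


rho = lambda/(c*mu) = 6/(4*15) = 0.1

0.1


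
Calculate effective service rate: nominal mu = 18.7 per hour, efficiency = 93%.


Effective rate = mu * efficiency = 18.7 * 0.93 = 17.39 per hour

17.39 per hour


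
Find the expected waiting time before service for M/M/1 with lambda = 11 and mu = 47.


rho = 11/47; Wq = rho/(mu - lambda) = 0.0065 hours

0.0065 hours


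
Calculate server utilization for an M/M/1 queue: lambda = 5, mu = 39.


rho = lambda/mu = 5/39 = 0.1282

0.1282


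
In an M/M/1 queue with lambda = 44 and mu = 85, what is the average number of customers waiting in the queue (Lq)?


rho = 44/85; Lq = rho^2/(1-rho) = 0.56

0.56


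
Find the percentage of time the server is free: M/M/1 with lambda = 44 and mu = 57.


Idle fraction = (1 - rho) * 100 = (1 - 44/57) * 100 = 22.8%

22.8%


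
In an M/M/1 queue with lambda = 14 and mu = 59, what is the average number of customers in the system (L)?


rho = 14/59; L = rho/(1-rho) = 0.31

0.31


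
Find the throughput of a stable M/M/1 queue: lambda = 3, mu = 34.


For a stable queue (lambda < mu), throughput = lambda = 3 per hour

3 per hour


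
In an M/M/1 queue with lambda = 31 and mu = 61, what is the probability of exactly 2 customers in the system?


rho = 31/61; P(n) = (1-rho)*rho^n = (1-31/61)*(31/61)^2 = 0.127

0.127


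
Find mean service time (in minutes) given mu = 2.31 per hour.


Mean service time = 60/mu = 60/2.31 = 25.97 minutes

25.97 minutes


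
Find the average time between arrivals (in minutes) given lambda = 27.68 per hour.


Mean interarrival time = 60/lambda = 60/27.68 = 2.17 minutes

2.17 minutes


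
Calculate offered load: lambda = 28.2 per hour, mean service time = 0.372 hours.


Offered load a = lambda * E[S] = 28.2 * 0.372 = 10.49 Erlangs

10.49 Erlangs


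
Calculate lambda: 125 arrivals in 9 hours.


lambda = total arrivals / time = 125 / 9 = 13.89 per hour

13.89 per hour


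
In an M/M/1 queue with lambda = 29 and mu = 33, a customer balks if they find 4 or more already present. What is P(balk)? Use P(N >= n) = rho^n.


P(N >= 4) = rho^4 = (29/33)^4 = 0.5964

0.5964


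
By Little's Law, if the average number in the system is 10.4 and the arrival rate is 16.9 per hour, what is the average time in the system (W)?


W = L / lambda = 10.4 / 16.9 = 0.6154 hours

0.6154 hours


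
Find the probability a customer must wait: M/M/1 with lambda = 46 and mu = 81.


P(wait) = rho = lambda/mu = 46/81 = 0.5679

0.5679


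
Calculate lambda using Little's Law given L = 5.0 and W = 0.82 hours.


lambda = L / W = 5.0 / 0.82 = 6.1 per hour

6.1 per hour


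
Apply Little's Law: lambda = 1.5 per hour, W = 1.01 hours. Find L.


L = lambda * W = 1.5 * 1.01 = 1.52

1.52


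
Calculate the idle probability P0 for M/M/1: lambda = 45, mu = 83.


P0 = 1 - rho = 1 - 45/83 = 0.4578

0.4578


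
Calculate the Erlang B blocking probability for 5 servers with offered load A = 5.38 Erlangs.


B(N,A) = (A^N/N!) / sum(A^k/k!, k=0..N) with N=5, A=5.38 = 0.3149

0.3149


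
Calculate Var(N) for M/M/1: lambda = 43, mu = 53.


rho = 43/53; Var(N) = rho/(1-rho)^2 = 22.79

22.79


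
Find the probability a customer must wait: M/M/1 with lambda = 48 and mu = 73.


P(wait) = rho = lambda/mu = 48/73 = 0.6575

0.6575


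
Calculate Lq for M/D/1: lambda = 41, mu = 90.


M/D/1: Lq = rho^2 / (2*(1-rho)) where rho = 41/90; Lq = 0.19

0.19


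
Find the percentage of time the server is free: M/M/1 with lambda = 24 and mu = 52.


Idle fraction = (1 - rho) * 100 = (1 - 24/52) * 100 = 53.8%

53.8%


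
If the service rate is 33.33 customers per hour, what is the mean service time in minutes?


Mean service time = 60/mu = 60/33.33 = 1.8 minutes

1.8 minutes


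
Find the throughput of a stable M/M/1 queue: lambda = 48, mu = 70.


For a stable queue (lambda < mu), throughput = lambda = 48 per hour

48 per hour


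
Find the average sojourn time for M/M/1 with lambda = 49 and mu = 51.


W = 1/(mu - lambda) = 1/(51 - 49) = 0.5 hours

0.5 hours


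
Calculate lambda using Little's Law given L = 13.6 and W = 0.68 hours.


lambda = L / W = 13.6 / 0.68 = 20.0 per hour

20.0 per hour


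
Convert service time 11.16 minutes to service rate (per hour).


mu = 60 / avg_service_time = 60 / 11.16 = 5.38 per hour

5.38 per hour


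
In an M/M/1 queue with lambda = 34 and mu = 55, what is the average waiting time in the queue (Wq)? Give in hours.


rho = 34/55; Wq = rho/(mu - lambda) = 0.0294 hours

0.0294 hours


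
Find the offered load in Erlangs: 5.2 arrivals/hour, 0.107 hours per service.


Offered load a = lambda * E[S] = 5.2 * 0.107 = 0.56 Erlangs

0.56 Erlangs


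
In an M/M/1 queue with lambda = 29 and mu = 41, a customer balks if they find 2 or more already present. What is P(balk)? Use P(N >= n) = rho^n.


P(N >= 2) = rho^2 = (29/41)^2 = 0.5003

0.5003


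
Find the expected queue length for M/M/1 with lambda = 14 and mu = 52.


rho = 14/52; Lq = rho^2/(1-rho) = 0.1

0.1


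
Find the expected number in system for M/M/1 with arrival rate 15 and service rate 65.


rho = 15/65; L = rho/(1-rho) = 0.3

0.3


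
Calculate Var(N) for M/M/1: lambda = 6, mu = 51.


rho = 6/51; Var(N) = rho/(1-rho)^2 = 0.15

0.15


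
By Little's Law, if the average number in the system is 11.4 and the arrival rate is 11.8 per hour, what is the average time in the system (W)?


W = L / lambda = 11.4 / 11.8 = 0.9661 hours

0.9661 hours


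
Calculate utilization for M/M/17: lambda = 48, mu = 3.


rho = lambda/(c*mu) = 48/(17*3) = 0.9412

0.9412


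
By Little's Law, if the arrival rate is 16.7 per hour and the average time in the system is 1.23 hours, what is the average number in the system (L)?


L = lambda * W = 16.7 * 1.23 = 20.54

20.54


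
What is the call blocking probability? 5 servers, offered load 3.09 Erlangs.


B(N,A) = (A^N/N!) / sum(A^k/k!, k=0..N) with N=5, A=3.09 = 0.1178

0.1178


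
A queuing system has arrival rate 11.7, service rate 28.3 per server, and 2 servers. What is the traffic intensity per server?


rho = lambda / (c * mu) = 11.7 / (2 * 28.3) = 0.2067

0.2067


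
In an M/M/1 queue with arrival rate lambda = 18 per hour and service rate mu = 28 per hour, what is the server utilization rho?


rho = lambda/mu = 18/28 = 0.6429

0.6429


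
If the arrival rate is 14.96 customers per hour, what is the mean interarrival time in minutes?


Mean interarrival time = 60/lambda = 60/14.96 = 4.01 minutes

4.01 minutes


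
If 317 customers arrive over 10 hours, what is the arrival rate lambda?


lambda = total arrivals / time = 317 / 10 = 31.7 per hour

31.7 per hour


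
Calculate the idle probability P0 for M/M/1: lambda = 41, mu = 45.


P0 = 1 - rho = 1 - 41/45 = 0.0889

0.0889


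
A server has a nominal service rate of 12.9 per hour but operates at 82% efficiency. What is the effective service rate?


Effective rate = mu * efficiency = 12.9 * 0.82 = 10.58 per hour

10.58 per hour


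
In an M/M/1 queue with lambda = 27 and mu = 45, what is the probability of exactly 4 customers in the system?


rho = 27/45; P(n) = (1-rho)*rho^n = (1-27/45)*(27/45)^4 = 0.0518

0.0518


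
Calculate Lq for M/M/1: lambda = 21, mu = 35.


rho = 21/35; Lq = rho^2/(1-rho) = 0.9

0.9


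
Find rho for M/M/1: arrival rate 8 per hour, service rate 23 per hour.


rho = lambda/mu = 8/23 = 0.3478

0.3478


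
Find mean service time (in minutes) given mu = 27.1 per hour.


Mean service time = 60/mu = 60/27.1 = 2.21 minutes

2.21 minutes


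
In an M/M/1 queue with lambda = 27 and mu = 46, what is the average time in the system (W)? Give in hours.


W = 1/(mu - lambda) = 1/(46 - 27) = 0.0526 hours

0.0526 hours


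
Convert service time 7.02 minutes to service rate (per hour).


mu = 60 / avg_service_time = 60 / 7.02 = 8.55 per hour

8.55 per hour


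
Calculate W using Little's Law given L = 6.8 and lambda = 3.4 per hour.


W = L / lambda = 6.8 / 3.4 = 2.0 hours

2.0 hours


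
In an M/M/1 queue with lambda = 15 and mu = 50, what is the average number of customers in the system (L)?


rho = 15/50; L = rho/(1-rho) = 0.43

0.43


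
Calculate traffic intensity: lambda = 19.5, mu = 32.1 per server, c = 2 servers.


rho = lambda / (c * mu) = 19.5 / (2 * 32.1) = 0.3037

0.3037


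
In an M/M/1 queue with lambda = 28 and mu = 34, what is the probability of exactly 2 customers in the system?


rho = 28/34; P(n) = (1-rho)*rho^n = (1-28/34)*(28/34)^2 = 0.1197

0.1197


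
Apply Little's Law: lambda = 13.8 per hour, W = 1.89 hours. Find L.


L = lambda * W = 13.8 * 1.89 = 26.08

26.08


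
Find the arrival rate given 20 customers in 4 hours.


lambda = total arrivals / time = 20 / 4 = 5.0 per hour

5.0 per hour


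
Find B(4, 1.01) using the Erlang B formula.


B(N,A) = (A^N/N!) / sum(A^k/k!, k=0..N) with N=4, A=1.01 = 0.0159

0.0159


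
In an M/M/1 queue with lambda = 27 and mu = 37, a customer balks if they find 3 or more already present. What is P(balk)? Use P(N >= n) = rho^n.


P(N >= 3) = rho^3 = (27/37)^3 = 0.3886

0.3886


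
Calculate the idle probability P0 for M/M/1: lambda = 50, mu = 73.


P0 = 1 - rho = 1 - 50/73 = 0.3151

0.3151


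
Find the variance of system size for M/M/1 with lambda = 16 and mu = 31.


rho = 16/31; Var(N) = rho/(1-rho)^2 = 2.2

2.2


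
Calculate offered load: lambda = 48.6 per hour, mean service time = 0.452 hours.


Offered load a = lambda * E[S] = 48.6 * 0.452 = 21.97 Erlangs

21.97 Erlangs


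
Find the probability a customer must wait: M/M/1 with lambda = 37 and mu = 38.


P(wait) = rho = lambda/mu = 37/38 = 0.9737

0.9737


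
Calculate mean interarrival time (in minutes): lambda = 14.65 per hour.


Mean interarrival time = 60/lambda = 60/14.65 = 4.1 minutes

4.1 minutes


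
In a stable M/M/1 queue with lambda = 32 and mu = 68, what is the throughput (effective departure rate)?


For a stable queue (lambda < mu), throughput = lambda = 32 per hour

32 per hour


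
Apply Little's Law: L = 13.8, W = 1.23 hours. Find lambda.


lambda = L / W = 13.8 / 1.23 = 11.22 per hour

11.22 per hour


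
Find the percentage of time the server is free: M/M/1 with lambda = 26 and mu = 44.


Idle fraction = (1 - rho) * 100 = (1 - 26/44) * 100 = 40.9%

40.9%


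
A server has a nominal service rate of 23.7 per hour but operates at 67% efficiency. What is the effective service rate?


Effective rate = mu * efficiency = 23.7 * 0.67 = 15.88 per hour

15.88 per hour


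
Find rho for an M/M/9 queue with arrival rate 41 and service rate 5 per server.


rho = lambda/(c*mu) = 41/(9*5) = 0.9111

0.9111


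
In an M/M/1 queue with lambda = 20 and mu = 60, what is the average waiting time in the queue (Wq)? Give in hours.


rho = 20/60; Wq = rho/(mu - lambda) = 0.0083 hours

0.0083 hours


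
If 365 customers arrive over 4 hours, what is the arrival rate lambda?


lambda = total arrivals / time = 365 / 4 = 91.25 per hour

91.25 per hour


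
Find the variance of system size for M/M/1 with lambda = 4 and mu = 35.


rho = 4/35; Var(N) = rho/(1-rho)^2 = 0.15

0.15


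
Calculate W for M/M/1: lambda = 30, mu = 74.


W = 1/(mu - lambda) = 1/(74 - 30) = 0.0227 hours

0.0227 hours


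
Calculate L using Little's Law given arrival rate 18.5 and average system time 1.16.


L = lambda * W = 18.5 * 1.16 = 21.46

21.46


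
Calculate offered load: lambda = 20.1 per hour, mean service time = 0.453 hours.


Offered load a = lambda * E[S] = 20.1 * 0.453 = 9.11 Erlangs

9.11 Erlangs


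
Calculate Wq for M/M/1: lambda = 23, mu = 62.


rho = 23/62; Wq = rho/(mu - lambda) = 0.0095 hours

0.0095 hours


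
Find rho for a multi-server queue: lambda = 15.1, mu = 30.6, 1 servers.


rho = lambda / (c * mu) = 15.1 / (1 * 30.6) = 0.4935

0.4935
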